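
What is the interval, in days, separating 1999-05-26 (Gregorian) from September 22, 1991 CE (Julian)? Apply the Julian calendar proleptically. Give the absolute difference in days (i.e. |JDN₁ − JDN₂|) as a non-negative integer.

2790

First date → JDN 2451325; second date → JDN 2448535.
The interval is |2451325 − 2448535| = 2790 days.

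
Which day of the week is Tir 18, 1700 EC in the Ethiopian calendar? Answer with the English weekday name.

Wednesday

In the Gregorian calendar this is 25 January 1708 (JDN 2344918).
JDN 2344918 mod 7 = 2, and JDN 0 was a Monday, so this is a Wednesday.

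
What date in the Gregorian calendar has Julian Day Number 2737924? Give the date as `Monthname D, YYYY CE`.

JDN 2451545 is 1 Jan 2000; 2737924 is +286379 days from there.

January 30, 2784 CE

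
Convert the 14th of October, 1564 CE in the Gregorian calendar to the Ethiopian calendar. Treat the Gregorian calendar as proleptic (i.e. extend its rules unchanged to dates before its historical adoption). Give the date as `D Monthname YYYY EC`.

Julian Day Number of the source date = 2292586.
Converting JDN 2292586 to the Ethiopian calendar gives 7 Tikimt 1557 EC.

7 Tikimt 1557 EC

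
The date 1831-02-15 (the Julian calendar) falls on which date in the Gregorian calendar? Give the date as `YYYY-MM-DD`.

At this point the Julian calendar is 12 days behind the Gregorian.
15 February 1831 Julian + 12 days → 27 February 1831 Gregorian.

1831-02-27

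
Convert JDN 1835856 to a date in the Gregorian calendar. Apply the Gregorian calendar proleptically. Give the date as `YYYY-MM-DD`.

Counting from JDN 2299161 = 15 Oct 1582 gives an offset of -463305 days.

0314-04-21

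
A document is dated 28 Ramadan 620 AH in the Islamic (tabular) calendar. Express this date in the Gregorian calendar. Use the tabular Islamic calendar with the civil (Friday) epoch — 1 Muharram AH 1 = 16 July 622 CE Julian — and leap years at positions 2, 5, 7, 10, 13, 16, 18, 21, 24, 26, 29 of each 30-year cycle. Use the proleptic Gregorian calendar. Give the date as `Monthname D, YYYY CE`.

Julian Day Number of the source date = 2168056.
Converting JDN 2168056 to the Gregorian calendar gives 1 November 1223 CE.

November 1, 1223 CE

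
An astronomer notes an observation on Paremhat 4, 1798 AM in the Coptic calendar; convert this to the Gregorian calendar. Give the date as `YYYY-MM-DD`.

2082-03-13

Both dates share Julian Day Number 2481567; in the Gregorian calendar that is 13 March 2082 CE.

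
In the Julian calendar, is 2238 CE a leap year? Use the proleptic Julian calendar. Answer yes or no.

no

2238 mod 4 = 2, so it is a common year in the Julian calendar.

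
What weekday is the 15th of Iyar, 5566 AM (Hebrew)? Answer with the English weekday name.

Saturday

Equivalently 3 May 1806 Gregorian, JDN 2380810.
Since JDN mod 7 = 5 (0 = Monday), the day is Saturday.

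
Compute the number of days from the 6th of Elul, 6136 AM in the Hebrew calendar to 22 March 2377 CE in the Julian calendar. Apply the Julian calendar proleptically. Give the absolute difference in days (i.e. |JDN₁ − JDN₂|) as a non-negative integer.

227

JDN of the first date = 2589111.
JDN of the second date = 2589338.
|2589338 − 2589111| = 227.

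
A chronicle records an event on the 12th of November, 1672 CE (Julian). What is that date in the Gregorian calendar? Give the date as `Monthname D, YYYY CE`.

November 22, 1672 CE

For dates in this range the Gregorian date is 10 days ahead of the Julian.
12 November 1672 Julian + 10 days → 22 November 1672 Gregorian.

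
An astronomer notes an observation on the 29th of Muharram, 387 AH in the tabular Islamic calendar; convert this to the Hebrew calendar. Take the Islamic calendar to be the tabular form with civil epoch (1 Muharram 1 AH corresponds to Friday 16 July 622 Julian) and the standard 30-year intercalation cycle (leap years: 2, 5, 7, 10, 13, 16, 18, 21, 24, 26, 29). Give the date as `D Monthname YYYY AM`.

The source date corresponds to 16 February 997 in the proleptic Gregorian calendar (JDN 2085254).
That day falls on 30 Shevat 4757 AM in the Hebrew calendar.

30 Shevat 4757 AM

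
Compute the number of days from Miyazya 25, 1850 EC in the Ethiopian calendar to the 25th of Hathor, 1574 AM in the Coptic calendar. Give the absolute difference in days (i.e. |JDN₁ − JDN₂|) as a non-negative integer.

150

First date → JDN 2399802; second date → JDN 2399652.
The interval is |2399802 − 2399652| = 150 days.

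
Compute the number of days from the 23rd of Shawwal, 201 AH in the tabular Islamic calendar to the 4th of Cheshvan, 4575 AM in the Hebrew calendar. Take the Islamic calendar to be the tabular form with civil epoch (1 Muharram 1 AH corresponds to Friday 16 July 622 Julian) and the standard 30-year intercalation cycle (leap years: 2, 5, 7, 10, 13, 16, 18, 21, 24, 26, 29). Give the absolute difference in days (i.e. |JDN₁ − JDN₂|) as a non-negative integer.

JDN of the first date = 2019601.
JDN of the second date = 2018665.
|2018665 − 2019601| = 936.

936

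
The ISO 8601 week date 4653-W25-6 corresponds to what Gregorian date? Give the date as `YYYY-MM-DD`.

4653-06-25

ISO week 1 of 4653 is the week containing the first Thursday of 4653.
Week 25, day 6 (Saturday) lands on 4653-06-25.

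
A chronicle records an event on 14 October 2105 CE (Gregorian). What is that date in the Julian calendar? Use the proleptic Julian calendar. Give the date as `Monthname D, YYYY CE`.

For dates in this range the Gregorian date is 14 days ahead of the Julian.
14 October 2105 Gregorian − 14 days → 30 September 2105 Julian.

September 30, 2105 CE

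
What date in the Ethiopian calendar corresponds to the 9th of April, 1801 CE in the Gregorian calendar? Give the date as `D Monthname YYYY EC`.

Both dates share Julian Day Number 2378960; in the Ethiopian calendar that is 2 Miyazya 1793 EC.

2 Miyazya 1793 EC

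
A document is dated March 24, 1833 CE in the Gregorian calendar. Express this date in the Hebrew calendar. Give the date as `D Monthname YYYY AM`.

Julian Day Number of the source date = 2390632.
Converting JDN 2390632 to the Hebrew calendar gives 4 Nisan 5593 AM.

4 Nisan 5593 AM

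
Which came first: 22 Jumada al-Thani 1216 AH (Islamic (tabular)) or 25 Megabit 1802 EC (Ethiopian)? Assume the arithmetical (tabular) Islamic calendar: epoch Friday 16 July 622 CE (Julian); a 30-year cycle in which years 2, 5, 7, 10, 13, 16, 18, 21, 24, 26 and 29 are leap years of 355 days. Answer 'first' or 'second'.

Converting both to JDN: 2379164 vs 2382240; the smaller is the first.

first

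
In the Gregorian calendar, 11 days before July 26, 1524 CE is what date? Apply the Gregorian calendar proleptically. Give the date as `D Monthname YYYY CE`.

15 July 1524 CE

Counting 11 days back from JDN 2277896 reaches JDN 2277885, which is 15 July 1524 CE.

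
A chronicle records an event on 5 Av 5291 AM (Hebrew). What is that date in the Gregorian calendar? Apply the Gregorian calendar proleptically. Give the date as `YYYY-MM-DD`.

Julian Day Number of the source date = 2280455.
Converting JDN 2280455 to the Gregorian calendar gives 29 July 1531 CE.

1531-07-29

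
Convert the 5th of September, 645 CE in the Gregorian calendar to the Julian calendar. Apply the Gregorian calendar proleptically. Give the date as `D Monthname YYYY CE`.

2 September 645 CE

At this point the Julian calendar is 3 days behind the Gregorian.
5 September 645 Gregorian − 3 days → 2 September 645 Julian.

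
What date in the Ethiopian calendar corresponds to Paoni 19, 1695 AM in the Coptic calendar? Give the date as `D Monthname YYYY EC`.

The source date corresponds to 26 June 1979 in the Gregorian calendar (JDN 2444051).
That day falls on 19 Sene 1971 EC in the Ethiopian calendar.

19 Sene 1971 EC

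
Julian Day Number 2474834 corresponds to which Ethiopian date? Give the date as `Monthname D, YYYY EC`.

Meskerem 25, 2056 EC

The Gregorian equivalent of JDN 2474834 is 6 October 2063.
In the Ethiopian calendar that day is Meskerem 25, 2056 EC.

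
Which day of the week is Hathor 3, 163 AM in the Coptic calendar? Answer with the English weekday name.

Equivalently 31 October 446 Gregorian, JDN 1884262.
JDN 1884262 mod 7 = 2, and JDN 0 was a Monday, so this is a Wednesday.

Wednesday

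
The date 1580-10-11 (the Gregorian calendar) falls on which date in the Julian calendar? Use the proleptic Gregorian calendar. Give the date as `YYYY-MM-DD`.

For dates in this range the Gregorian date is 10 days ahead of the Julian.
11 October 1580 Gregorian − 10 days → 1 October 1580 Julian.

1580-10-01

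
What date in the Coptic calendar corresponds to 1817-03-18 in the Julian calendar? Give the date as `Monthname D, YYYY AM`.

Both dates share Julian Day Number 2384794; in the Coptic calendar that is 22 Paremhat 1533 AM.

Paremhat 22, 1533 AM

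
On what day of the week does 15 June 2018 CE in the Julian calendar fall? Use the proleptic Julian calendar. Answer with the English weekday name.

This is JDN 2458298 (28 June 2018 Gregorian).
Since JDN mod 7 = 3 (0 = Monday), the day is Thursday.

Thursday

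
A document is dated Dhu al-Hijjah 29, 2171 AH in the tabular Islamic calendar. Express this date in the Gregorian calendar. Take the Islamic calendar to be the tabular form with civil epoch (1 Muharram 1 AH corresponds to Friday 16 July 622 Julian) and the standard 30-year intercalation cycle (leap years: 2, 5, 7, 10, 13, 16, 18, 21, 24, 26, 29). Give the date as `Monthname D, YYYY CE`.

November 24, 2728 CE

Julian Day Number of the source date = 2717769.
Converting JDN 2717769 to the Gregorian calendar gives 24 November 2728 CE.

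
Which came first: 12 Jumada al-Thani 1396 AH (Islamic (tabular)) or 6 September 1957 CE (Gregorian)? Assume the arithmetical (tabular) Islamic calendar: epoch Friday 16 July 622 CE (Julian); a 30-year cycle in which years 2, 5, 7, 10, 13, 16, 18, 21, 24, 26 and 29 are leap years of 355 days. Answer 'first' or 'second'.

First date → JDN 2442940; second date → JDN 2436088.
JDN 2436088 < JDN 2442940, so the second date is earlier.

second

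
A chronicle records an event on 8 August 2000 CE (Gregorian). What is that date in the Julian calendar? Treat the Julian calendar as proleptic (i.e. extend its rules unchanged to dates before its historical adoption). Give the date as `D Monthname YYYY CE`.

At this point the Julian calendar is 13 days behind the Gregorian.
8 August 2000 Gregorian − 13 days → 26 July 2000 Julian.

26 July 2000 CE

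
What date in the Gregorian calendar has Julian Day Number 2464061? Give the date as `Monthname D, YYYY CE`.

April 8, 2034 CE

Counting from JDN 2299161 = 15 Oct 1582 gives an offset of 164900 days.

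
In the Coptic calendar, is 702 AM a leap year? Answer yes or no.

no

702 mod 4 = 2; in the Coptic calendar a year is leap when year mod 4 = 3, so it is a common year.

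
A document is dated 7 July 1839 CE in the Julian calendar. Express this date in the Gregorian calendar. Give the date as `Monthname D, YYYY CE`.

July 19, 1839 CE

The Julian–Gregorian offset here is 12 days (Julian trailing).
7 July 1839 Julian + 12 days → 19 July 1839 Gregorian.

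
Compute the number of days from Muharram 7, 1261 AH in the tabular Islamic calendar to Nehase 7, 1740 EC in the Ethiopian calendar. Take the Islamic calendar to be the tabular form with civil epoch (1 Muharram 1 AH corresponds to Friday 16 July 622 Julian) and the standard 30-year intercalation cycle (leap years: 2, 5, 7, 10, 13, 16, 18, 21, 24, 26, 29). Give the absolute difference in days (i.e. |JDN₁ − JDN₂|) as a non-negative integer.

First date → JDN 2394948; second date → JDN 2359727.
The interval is |2394948 − 2359727| = 35221 days.

35221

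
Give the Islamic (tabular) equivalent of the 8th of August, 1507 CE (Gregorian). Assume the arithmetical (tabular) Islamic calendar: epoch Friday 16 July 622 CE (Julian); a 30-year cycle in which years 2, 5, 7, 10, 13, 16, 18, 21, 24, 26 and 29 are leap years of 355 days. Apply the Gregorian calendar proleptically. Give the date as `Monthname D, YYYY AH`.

Rabi' al-Awwal 19, 913 AH

Both dates share Julian Day Number 2271699; in the tabular Islamic calendar that is 19 Rabi' al-Awwal 913 AH.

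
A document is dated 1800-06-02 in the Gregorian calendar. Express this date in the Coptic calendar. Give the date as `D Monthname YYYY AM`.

Julian Day Number of the source date = 2378649.
Converting JDN 2378649 to the Coptic calendar gives 26 Pashons 1516 AM.

26 Pashons 1516 AM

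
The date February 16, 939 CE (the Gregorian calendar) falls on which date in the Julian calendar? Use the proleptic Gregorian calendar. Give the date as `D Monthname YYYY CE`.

At this point the Julian calendar is 5 days behind the Gregorian.
16 February 939 Gregorian − 5 days → 11 February 939 Julian.

11 February 939 CE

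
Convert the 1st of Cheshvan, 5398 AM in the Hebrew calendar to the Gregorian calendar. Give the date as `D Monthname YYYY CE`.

Julian Day Number of the source date = 2319254.
Converting JDN 2319254 to the Gregorian calendar gives 19 October 1637 CE.

19 October 1637 CE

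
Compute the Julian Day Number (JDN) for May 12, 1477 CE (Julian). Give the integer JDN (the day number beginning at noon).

2260664

Equivalently 21 May 1477 (proleptic Gregorian).
JDN 2451545 is 1 January 2000 CE (Gregorian); the target day is −190881 days from there, so JDN = 2260664.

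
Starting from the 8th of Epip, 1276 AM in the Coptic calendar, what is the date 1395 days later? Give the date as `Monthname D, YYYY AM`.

Pashons 2, 1280 AM

Counting 1395 days forward from JDN 2291031 reaches JDN 2292426, which is Pashons 2, 1280 AM.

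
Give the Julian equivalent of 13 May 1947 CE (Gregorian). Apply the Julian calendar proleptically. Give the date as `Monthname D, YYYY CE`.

For dates in this range the Gregorian date is 13 days ahead of the Julian.
13 May 1947 Gregorian − 13 days → 30 April 1947 Julian.

April 30, 1947 CE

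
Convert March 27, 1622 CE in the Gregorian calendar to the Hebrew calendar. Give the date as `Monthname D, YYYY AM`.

Both dates share Julian Day Number 2313569; in the Hebrew calendar that is 16 Nisan 5382 AM.

Nisan 16, 5382 AM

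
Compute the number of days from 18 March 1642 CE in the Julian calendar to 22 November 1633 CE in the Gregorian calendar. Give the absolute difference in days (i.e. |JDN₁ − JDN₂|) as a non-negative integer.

3048

JDN of the first date = 2320875.
JDN of the second date = 2317827.
|2317827 − 2320875| = 3048.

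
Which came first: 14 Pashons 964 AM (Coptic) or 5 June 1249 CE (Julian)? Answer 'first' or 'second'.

first

First date → JDN 2177019; second date → JDN 2177411.
JDN 2177019 < JDN 2177411, so the first date is earlier.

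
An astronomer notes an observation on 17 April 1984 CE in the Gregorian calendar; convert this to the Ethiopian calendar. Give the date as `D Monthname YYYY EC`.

Both dates share Julian Day Number 2445808; in the Ethiopian calendar that is 9 Miyazya 1976 EC.

9 Miyazya 1976 EC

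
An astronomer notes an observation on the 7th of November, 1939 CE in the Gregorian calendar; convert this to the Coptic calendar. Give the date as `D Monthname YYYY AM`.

Both dates share Julian Day Number 2429575; in the Coptic calendar that is 27 Paopi 1656 AM.

27 Paopi 1656 AM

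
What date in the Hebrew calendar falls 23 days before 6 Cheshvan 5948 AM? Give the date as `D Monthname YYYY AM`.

13 Tishrei 5948 AM

The starting date is JDN 2520157; 2520157 − 23 = 2520134.
JDN 2520134 corresponds to 13 Tishrei 5948 AM.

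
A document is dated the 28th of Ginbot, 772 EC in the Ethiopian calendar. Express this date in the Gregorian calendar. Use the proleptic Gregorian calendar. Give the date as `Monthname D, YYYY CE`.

May 27, 780 CE

Julian Day Number of the source date = 2006096.
Converting JDN 2006096 to the Gregorian calendar gives 27 May 780 CE.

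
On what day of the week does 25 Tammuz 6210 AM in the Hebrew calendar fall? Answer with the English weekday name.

In the Gregorian calendar this is 6 July 2450 (JDN 2616091).
Since JDN mod 7 = 2 (0 = Monday), the day is Wednesday.

Wednesday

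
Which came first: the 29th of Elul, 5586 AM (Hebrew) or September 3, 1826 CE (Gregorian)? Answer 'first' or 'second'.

Converting both to JDN: 2388266 vs 2388238; the smaller is the second.

second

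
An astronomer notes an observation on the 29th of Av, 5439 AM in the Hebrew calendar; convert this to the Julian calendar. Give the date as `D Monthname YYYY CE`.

The source date corresponds to 7 August 1679 in the Gregorian calendar (JDN 2334521).
That day falls on 28 July 1679 CE in the Julian calendar.

28 July 1679 CE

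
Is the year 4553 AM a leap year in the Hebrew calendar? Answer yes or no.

Hebrew year 4553 is year 12 of its 19-year Metonic cycle; leap years are at positions 3, 6, 8, 11, 14, 17, 19, so it is a common year (12 months).

no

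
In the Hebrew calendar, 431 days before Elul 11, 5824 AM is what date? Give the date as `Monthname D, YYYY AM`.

The starting date is JDN 2475156; 2475156 − 431 = 2474725.
JDN 2474725 corresponds to Sivan 22, 5823 AM.

Sivan 22, 5823 AM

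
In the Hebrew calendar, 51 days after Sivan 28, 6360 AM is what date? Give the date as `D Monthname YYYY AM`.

The starting date is JDN 2670872; 2670872 + 51 = 2670923.
JDN 2670923 corresponds to 20 Av 6360 AM.

20 Av 6360 AM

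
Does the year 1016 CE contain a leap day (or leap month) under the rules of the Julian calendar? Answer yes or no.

yes

1016 mod 4 = 0, so it is a leap year in the Julian calendar.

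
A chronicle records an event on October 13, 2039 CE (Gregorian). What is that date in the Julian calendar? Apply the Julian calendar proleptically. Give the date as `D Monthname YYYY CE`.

30 September 2039 CE

For dates in this range the Gregorian date is 13 days ahead of the Julian.
13 October 2039 Gregorian − 13 days → 30 September 2039 Julian.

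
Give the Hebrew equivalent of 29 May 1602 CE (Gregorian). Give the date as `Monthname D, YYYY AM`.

Sivan 9, 5362 AM

Julian Day Number of the source date = 2306327.
Converting JDN 2306327 to the Hebrew calendar gives 9 Sivan 5362 AM.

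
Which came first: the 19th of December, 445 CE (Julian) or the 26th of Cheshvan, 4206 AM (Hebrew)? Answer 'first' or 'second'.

The two dates have Julian Day Numbers 1883947 and 1883910 respectively.
Since 1883910 < 1883947, the second date comes first.

second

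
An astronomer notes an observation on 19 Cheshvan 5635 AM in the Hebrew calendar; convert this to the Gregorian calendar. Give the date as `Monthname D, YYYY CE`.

Both dates share Julian Day Number 2405827; in the Gregorian calendar that is 30 October 1874 CE.

October 30, 1874 CE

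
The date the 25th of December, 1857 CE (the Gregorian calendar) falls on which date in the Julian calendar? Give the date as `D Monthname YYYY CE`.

The Julian–Gregorian offset here is 12 days (Julian trailing).
25 December 1857 Gregorian − 12 days → 13 December 1857 Julian.

13 December 1857 CE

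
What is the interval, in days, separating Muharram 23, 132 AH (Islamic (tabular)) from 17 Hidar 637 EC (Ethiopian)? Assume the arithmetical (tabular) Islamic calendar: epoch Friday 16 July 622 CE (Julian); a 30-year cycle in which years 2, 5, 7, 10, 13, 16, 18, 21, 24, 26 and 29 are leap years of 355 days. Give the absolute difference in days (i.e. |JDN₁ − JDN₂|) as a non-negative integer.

JDN of the first date = 1994884.
JDN of the second date = 1956596.
|1956596 − 1994884| = 38288.

38288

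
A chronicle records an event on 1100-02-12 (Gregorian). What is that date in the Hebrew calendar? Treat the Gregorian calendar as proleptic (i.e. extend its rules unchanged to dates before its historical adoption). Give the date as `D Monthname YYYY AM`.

Julian Day Number of the source date = 2122869.
Converting JDN 2122869 to the Hebrew calendar gives 24 Shevat 4860 AM.

24 Shevat 4860 AM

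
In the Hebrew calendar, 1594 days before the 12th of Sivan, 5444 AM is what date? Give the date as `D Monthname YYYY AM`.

12 Shevat 5440 AM

Counting 1594 days back from JDN 2336274 reaches JDN 2334680, which is 12 Shevat 5440 AM.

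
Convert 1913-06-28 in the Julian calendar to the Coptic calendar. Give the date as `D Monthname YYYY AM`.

Both dates share Julian Day Number 2419960; in the Coptic calendar that is 4 Epip 1629 AM.

4 Epip 1629 AM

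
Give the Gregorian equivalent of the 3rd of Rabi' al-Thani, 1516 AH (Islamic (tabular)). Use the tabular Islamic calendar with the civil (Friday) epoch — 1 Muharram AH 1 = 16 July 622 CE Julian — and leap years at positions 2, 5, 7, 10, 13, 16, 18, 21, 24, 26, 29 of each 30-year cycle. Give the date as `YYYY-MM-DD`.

Both dates share Julian Day Number 2485396; in the Gregorian calendar that is 5 September 2092 CE.

2092-09-05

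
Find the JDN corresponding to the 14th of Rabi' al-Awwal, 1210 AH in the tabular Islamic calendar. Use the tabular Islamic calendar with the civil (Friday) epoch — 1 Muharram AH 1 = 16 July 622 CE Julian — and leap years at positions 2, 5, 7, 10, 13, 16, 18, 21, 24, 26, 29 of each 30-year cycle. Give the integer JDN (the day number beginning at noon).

2376941

Equivalently 28 September 1795 (Gregorian).
JDN 2451545 is 1 January 2000 CE (Gregorian); the target day is −74604 days from there, so JDN = 2376941.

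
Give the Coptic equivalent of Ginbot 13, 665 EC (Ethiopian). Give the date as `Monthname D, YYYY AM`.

Julian Day Number of the source date = 1966999.
Converting JDN 1966999 to the Coptic calendar gives 13 Pashons 389 AM.

Pashons 13, 389 AM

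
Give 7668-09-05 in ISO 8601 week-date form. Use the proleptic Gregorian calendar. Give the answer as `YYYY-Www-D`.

7668-W36-3

The weekday is Wednesday (ISO weekday 3).
That Wednesday belongs to ISO week 36 of ISO year 7668.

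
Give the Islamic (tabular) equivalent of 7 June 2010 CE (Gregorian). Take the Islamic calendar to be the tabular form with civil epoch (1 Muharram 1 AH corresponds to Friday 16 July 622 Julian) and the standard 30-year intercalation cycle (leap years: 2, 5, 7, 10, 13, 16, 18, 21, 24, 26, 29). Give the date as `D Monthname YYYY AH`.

Julian Day Number of the source date = 2455355.
Converting JDN 2455355 to the tabular Islamic calendar gives 24 Jumada al-Thani 1431 AH.

24 Jumada al-Thani 1431 AH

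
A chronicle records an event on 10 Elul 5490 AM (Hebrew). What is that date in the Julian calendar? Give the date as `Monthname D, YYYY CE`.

Both dates share Julian Day Number 2353164; in the Julian calendar that is 12 August 1730 CE.

August 12, 1730 CE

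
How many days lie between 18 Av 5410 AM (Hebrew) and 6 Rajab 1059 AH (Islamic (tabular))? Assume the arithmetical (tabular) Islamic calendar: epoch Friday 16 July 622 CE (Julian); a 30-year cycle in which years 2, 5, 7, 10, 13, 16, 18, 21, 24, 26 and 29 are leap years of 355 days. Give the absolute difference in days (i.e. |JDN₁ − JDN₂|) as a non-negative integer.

395

JDN of the first date = 2323937.
JDN of the second date = 2323542.
|2323542 − 2323937| = 395.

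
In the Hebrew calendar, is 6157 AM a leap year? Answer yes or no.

Hebrew year 6157 is year 1 of its 19-year Metonic cycle; leap years are at positions 3, 6, 8, 11, 14, 17, 19, so it is a common year (12 months).

no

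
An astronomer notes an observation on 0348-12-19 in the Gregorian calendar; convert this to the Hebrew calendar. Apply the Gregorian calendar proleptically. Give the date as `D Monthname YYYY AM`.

10 Tevet 4109 AM

Julian Day Number of the source date = 1848517.
Converting JDN 1848517 to the Hebrew calendar gives 10 Tevet 4109 AM.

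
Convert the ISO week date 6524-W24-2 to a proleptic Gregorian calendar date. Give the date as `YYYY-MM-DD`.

ISO week 1 of 6524 is the week containing the first Thursday of 6524.
Week 24, day 2 (Tuesday) lands on 6524-06-13.

6524-06-13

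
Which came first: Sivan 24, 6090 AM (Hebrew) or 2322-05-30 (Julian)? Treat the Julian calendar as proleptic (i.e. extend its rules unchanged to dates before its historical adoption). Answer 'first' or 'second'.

Converting both to JDN: 2572237 vs 2569318; the smaller is the second.

second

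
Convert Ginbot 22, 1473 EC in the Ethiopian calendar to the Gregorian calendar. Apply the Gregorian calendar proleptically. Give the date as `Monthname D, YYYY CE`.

Julian Day Number of the source date = 2262130.
Converting JDN 2262130 to the Gregorian calendar gives 26 May 1481 CE.

May 26, 1481 CE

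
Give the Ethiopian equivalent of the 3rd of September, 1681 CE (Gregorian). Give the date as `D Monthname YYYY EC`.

1 Pagume 1673 EC

Both dates share Julian Day Number 2335279; in the Ethiopian calendar that is 1 Pagume 1673 EC.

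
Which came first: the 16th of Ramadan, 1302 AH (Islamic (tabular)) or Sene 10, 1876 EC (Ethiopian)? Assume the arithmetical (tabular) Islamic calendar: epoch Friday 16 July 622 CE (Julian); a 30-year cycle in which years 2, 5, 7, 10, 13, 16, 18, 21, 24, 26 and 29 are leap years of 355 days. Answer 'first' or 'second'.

Converting both to JDN: 2409722 vs 2409344; the smaller is the second.

second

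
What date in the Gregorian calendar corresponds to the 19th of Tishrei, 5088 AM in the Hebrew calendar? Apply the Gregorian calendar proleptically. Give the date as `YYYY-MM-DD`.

1327-10-13

Julian Day Number of the source date = 2206022.
Converting JDN 2206022 to the Gregorian calendar gives 13 October 1327 CE.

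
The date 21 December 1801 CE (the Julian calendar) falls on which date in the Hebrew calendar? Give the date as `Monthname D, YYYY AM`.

Both dates share Julian Day Number 2379228; in the Hebrew calendar that is 28 Tevet 5562 AM.

Tevet 28, 5562 AM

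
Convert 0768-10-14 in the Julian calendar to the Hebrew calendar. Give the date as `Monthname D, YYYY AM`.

Tishrei 28, 4529 AM

Both dates share Julian Day Number 2001857; in the Hebrew calendar that is 28 Tishrei 4529 AM.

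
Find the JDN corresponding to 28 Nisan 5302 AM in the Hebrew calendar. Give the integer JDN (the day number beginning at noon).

2284377

In the proleptic Gregorian calendar the same day is 24 April 1542.
JDN 2400001 is 17 November 1858 CE (Gregorian), MJD 0; the target day is −115624 days from there, so JDN = 2284377.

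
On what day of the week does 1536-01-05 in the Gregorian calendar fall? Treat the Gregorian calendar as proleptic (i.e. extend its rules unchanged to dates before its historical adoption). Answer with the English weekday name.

JDN 2282076 mod 7 = 6, and JDN 0 was a Monday, so this is a Sunday.

Sunday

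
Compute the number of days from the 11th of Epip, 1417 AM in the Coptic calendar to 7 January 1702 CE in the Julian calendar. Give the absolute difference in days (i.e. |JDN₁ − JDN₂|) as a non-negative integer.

JDN of the first date = 2342534.
JDN of the second date = 2342720.
|2342720 − 2342534| = 186.

186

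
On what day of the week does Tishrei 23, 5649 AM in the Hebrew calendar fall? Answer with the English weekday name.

Equivalently 28 September 1888 Gregorian, JDN 2410909.
Since JDN mod 7 = 4 (0 = Monday), the day is Friday.

Friday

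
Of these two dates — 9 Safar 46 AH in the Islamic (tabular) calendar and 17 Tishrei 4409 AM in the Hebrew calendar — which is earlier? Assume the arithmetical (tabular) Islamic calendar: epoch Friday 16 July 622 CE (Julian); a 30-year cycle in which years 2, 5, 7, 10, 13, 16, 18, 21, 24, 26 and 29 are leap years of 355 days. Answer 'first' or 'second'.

second

Converting both to JDN: 1964424 vs 1958022; the smaller is the second.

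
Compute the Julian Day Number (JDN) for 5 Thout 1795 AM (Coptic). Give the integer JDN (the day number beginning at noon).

In the Gregorian calendar the same day is 15 September 2078.
JDN 2299161 is 15 October 1582 CE (Gregorian); the target day is +181131 days from there, so JDN = 2480292.

2480292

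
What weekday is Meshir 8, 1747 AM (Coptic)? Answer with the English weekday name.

This is JDN 2462913 (15 February 2031 Gregorian).
2462913 ≡ 5 (mod 7); counting from Monday = 0 gives Saturday.

Saturday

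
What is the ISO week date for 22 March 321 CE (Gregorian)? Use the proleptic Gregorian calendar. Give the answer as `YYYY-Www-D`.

0321-W12-2

The weekday is Tuesday (ISO weekday 2).
That Tuesday belongs to ISO week 12 of ISO year 321.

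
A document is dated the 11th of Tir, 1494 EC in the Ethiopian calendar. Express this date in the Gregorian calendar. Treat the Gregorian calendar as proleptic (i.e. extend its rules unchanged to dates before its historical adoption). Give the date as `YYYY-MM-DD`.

1502-01-16

Both dates share Julian Day Number 2269669; in the Gregorian calendar that is 16 January 1502 CE.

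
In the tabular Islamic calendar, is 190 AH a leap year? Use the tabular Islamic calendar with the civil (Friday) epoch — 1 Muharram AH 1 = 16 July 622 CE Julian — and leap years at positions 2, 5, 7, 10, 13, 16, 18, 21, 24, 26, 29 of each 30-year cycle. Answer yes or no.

yes

Year 190 AH is year 10 of its 30-year cycle; leap positions are 2, 5, 7, 10, 13, 16, 18, 21, 24, 26, 29, so it is a leap year (355 days).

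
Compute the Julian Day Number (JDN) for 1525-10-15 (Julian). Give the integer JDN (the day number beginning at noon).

Equivalently 25 October 1525 (proleptic Gregorian).
JDN 2451545 is 1 January 2000 CE (Gregorian); the target day is −173193 days from there, so JDN = 2278352.

2278352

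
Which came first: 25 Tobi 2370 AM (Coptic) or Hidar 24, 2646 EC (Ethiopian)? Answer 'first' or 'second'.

second

The two dates have Julian Day Numbers 2690451 and 2690390 respectively.
Since 2690390 < 2690451, the second date comes first.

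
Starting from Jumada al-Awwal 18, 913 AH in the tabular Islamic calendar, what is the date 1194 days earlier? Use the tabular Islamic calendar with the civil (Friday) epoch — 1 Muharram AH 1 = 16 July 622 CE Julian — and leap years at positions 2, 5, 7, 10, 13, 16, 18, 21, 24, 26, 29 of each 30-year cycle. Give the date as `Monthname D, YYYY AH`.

Muharram 5, 910 AH

The starting date is JDN 2271757; 2271757 − 1194 = 2270563.
JDN 2270563 corresponds to Muharram 5, 910 AH.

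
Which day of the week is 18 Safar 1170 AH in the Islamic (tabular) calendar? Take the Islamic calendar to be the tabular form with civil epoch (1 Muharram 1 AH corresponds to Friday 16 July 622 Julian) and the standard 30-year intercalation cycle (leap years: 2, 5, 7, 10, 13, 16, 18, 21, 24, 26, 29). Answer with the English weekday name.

Equivalently 12 November 1756 Gregorian, JDN 2362742.
JDN 2362742 mod 7 = 4, and JDN 0 was a Monday, so this is a Friday.

Friday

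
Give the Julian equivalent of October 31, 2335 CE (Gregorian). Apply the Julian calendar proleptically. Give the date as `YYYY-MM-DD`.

At this point the Julian calendar is 16 days behind the Gregorian.
31 October 2335 Gregorian − 16 days → 15 October 2335 Julian.

2335-10-15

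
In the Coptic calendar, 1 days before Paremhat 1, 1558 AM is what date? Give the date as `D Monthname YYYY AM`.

30 Meshir 1558 AM

JDN of Paremhat 1, 1558 AM = 2393904.
2393904 − 1 = 2393903.
JDN 2393903 in the Coptic calendar is 30 Meshir 1558 AM.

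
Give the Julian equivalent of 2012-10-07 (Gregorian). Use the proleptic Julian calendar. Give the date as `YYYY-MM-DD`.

2012-09-24

For dates in this range the Gregorian date is 13 days ahead of the Julian.
7 October 2012 Gregorian − 13 days → 24 September 2012 Julian.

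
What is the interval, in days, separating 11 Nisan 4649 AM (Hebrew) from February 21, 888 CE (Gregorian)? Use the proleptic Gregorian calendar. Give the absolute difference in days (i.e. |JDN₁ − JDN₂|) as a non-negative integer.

JDN of the first date = 2045840.
JDN of the second date = 2045447.
|2045447 − 2045840| = 393.

393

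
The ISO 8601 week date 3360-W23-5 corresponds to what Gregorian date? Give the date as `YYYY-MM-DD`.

3360-06-06

ISO week 1 of 3360 is the week containing the first Thursday of 3360.
Week 23, day 5 (Friday) lands on 3360-06-06.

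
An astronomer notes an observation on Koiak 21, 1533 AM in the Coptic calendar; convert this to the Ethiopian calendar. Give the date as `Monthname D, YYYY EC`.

Tahsas 21, 1809 EC

Julian Day Number of the source date = 2384703.
Converting JDN 2384703 to the Ethiopian calendar gives 21 Tahsas 1809 EC.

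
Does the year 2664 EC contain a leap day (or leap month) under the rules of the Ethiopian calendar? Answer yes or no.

2664 mod 4 = 0; in the Ethiopian calendar a year is leap when year mod 4 = 3, so it is a common year.

no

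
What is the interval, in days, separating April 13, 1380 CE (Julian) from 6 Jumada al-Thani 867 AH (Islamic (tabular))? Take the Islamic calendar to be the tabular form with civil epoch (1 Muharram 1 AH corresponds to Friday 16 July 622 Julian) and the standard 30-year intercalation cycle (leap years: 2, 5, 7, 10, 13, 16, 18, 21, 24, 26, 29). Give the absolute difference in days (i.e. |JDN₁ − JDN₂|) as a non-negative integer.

30269

First date → JDN 2225206; second date → JDN 2255475.
The interval is |2225206 − 2255475| = 30269 days.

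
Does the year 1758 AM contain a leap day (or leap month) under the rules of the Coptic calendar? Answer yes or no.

no

1758 mod 4 = 2; in the Coptic calendar a year is leap when year mod 4 = 3, so it is a common year.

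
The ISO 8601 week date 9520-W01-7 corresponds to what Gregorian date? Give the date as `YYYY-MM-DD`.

ISO week 1 of 9520 is the week containing the first Thursday of 9520.
Week 1, day 7 (Sunday) lands on 9520-01-04.

9520-01-04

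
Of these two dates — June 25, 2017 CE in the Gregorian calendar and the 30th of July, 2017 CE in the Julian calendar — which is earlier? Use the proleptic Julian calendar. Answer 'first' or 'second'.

first

Converting both to JDN: 2457930 vs 2457978; the smaller is the first.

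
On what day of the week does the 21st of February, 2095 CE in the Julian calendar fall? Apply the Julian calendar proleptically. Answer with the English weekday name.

In the Gregorian calendar this is 6 March 2095 (JDN 2486308).
Since JDN mod 7 = 6 (0 = Monday), the day is Sunday.

Sunday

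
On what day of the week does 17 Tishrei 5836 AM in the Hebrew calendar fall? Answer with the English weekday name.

Thursday

Equivalently 26 September 2075 Gregorian, JDN 2479207.
Since JDN mod 7 = 3 (0 = Monday), the day is Thursday.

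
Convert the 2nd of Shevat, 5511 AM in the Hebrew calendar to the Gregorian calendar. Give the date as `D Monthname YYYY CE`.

Julian Day Number of the source date = 2360627.
Converting JDN 2360627 to the Gregorian calendar gives 28 January 1751 CE.

28 January 1751 CE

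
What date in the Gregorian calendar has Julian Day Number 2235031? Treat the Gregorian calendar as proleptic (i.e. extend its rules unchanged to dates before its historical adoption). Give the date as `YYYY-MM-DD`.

1407-03-17

JDN 2451545 is 1 Jan 2000; 2235031 is −216514 days from there.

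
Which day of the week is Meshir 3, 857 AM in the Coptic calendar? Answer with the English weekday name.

In the proleptic Gregorian calendar this is 4 February 1141 (JDN 2137836).
JDN 2137836 mod 7 = 1, and JDN 0 was a Monday, so this is a Tuesday.

Tuesday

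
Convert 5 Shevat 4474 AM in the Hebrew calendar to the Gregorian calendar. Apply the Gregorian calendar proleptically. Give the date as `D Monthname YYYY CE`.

Both dates share Julian Day Number 1981872; in the Gregorian calendar that is 30 January 714 CE.

30 January 714 CE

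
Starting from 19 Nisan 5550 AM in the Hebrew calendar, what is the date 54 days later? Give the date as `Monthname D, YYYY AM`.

JDN of 19 Nisan 5550 AM = 2374937.
2374937 + 54 = 2374991.
JDN 2374991 in the Hebrew calendar is Sivan 14, 5550 AM.

Sivan 14, 5550 AM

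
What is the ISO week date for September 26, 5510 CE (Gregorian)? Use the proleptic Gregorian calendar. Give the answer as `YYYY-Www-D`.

The weekday is Monday (ISO weekday 1).
That Monday belongs to ISO week 39 of ISO year 5510.

5510-W39-1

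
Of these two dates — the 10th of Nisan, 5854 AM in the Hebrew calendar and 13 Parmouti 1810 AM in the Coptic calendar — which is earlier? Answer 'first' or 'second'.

first

First date → JDN 2485964; second date → JDN 2485989.
JDN 2485964 < JDN 2485989, so the first date is earlier.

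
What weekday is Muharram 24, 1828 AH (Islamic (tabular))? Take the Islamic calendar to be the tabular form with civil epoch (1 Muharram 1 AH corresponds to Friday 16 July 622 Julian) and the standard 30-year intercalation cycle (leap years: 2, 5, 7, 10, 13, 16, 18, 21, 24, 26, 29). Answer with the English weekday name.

This is JDN 2595891 (17 March 2395 Gregorian).
2595891 ≡ 4 (mod 7); counting from Monday = 0 gives Friday.

Friday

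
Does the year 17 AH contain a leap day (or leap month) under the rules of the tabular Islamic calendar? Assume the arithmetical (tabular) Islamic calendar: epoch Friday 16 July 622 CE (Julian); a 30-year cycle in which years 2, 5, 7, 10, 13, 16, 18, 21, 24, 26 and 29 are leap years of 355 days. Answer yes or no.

no

Year 17 AH is year 17 of its 30-year cycle; leap positions are 2, 5, 7, 10, 13, 16, 18, 21, 24, 26, 29, so it is a common year (354 days).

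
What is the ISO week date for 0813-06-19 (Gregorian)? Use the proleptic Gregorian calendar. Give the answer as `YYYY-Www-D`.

0813-W25-3

The weekday is Wednesday (ISO weekday 3).
That Wednesday belongs to ISO week 25 of ISO year 813.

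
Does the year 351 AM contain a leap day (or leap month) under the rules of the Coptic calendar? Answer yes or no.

yes

351 mod 4 = 3; in the Coptic calendar a year is leap when year mod 4 = 3, so it is a leap year.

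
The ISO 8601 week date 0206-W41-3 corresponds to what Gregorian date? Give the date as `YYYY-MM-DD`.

0206-10-08

ISO week 1 of 206 is the week containing the first Thursday of 206.
Week 41, day 3 (Wednesday) lands on 0206-10-08.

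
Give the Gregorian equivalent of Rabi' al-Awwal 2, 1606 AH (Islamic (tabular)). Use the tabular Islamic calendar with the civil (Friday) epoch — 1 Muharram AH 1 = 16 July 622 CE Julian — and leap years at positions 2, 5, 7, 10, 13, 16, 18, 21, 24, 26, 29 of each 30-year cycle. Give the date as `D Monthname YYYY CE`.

1 December 2179 CE

Both dates share Julian Day Number 2517258; in the Gregorian calendar that is 1 December 2179 CE.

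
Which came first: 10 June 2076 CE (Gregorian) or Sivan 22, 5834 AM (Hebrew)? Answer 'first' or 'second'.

The two dates have Julian Day Numbers 2479465 and 2478741 respectively.
Since 2478741 < 2479465, the second date comes first.

second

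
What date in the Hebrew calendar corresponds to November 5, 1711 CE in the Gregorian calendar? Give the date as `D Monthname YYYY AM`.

23 Cheshvan 5472 AM

Julian Day Number of the source date = 2346298.
Converting JDN 2346298 to the Hebrew calendar gives 23 Cheshvan 5472 AM.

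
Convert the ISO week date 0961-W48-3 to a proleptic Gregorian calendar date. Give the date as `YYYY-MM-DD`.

0961-11-25

ISO week 1 of 961 is the week containing the first Thursday of 961.
Week 48, day 3 (Wednesday) lands on 0961-11-25.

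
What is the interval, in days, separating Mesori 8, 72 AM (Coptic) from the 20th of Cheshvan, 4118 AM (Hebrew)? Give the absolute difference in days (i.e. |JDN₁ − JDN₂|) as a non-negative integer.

445

First date → JDN 1851300; second date → JDN 1851745.
The interval is |1851300 − 1851745| = 445 days.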